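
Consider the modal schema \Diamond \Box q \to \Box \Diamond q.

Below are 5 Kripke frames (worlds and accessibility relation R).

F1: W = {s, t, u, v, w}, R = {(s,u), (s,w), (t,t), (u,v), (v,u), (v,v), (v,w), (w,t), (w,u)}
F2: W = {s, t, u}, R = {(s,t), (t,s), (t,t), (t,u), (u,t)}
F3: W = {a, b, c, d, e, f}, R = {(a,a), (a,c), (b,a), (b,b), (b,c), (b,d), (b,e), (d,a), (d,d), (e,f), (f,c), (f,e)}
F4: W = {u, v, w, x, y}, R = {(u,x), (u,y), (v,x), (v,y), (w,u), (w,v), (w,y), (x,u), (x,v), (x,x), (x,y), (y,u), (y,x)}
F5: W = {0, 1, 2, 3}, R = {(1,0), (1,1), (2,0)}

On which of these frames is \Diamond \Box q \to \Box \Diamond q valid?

Frame correspondent (Sahlqvist): \forall x \forall y \forall z (Rxy \wedge Rxz \to \exists w (Ryw \wedge Rzw)) — i.e. convergence.
F1: fails — Rsw and Rsu but w and u have no common successor.
F2: satisfies the condition.
F3: fails — Raa and Rac but a and c have no common successor.
F4: satisfies the condition.
F5: fails — R10 and R10 but 0 and 0 have no common successor.
Valid on: F2, F4.

F2, F4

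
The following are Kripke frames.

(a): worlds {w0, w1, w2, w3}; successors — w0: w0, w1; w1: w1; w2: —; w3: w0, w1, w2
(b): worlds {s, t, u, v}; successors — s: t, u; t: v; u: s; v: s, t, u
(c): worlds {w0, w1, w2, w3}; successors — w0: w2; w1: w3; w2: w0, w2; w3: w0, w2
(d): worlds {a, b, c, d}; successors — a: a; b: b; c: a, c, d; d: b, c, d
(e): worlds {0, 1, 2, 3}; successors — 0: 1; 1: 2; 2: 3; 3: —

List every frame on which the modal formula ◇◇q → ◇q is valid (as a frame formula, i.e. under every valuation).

The schema corresponds to transitivity: ∀x ∀y ∀z (Rxy ∧ Ryz → Rxz).
(a): condition met.
(b): fails — Rtv and Rvt but not Rtt.
(c): fails — Rw1w3 and Rw3w2 but not Rw1w2.
(d): fails — Rcd and Rdb but not Rcb.
(e): fails — R12 and R23 but not R13.
Valid on: (a).

(a)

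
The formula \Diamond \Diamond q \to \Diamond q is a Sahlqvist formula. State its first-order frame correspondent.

Replacing q by ¬q and contraposing gives the equivalent schema □q → □□q.
Suppose □q→□□q is valid. Take Rxy, Ryz and set V(q)={w : Rxw}. Then □q at x, so □□q at x, so □q at y, so q at z, i.e. Rxz.

transitivity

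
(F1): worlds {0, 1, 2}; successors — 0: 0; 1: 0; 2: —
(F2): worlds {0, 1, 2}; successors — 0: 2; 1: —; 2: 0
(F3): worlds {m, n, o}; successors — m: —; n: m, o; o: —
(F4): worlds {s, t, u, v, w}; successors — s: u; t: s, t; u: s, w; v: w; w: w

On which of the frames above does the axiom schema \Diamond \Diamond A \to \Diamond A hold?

This is the axiom for transitivity; its first-order frame correspondent is \forall x \forall y \forall z (Rxy \wedge Ryz \to Rxz).
(F1): satisfies the condition.
(F2): fails — R20 and R02 but not R22.
(F3): satisfies the condition.
(F4): fails — Rus and Rsu but not Ruu.
Valid on: (F1), (F3).

(F1), (F3)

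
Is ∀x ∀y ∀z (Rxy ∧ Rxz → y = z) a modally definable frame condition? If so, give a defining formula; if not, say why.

The condition is partial functionality. A defining modal formula is ◇q → □q.
Suppose ◇q→□q is valid. Take Rxy, Rxz and set V(q)={y}. Then ◇q at x, so □q at x, so q at z, i.e. z=y.

Definable; ◇q → □q defines it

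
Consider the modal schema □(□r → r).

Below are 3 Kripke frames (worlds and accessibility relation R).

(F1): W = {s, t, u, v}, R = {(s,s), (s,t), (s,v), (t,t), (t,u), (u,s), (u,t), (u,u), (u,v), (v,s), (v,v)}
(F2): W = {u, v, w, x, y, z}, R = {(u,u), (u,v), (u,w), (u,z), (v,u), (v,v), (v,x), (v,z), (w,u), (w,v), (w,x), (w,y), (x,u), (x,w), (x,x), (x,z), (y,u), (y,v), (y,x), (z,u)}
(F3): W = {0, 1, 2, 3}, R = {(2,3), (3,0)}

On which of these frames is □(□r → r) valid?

This is the axiom for shift-reflexivity; its first-order frame correspondent is ∀x ∀y (Rxy → Ryy).
(F1): holds.
(F2): fails — Rvz but not Rzz.
(F3): fails — R23 but not R33.
Valid on: (F1).

(F1)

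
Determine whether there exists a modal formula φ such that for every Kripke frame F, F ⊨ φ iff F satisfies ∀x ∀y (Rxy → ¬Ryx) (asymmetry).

Modal frame validity is preserved under surjective bounded morphisms.
The 3-cycle (worlds a,b,c with a→b→c→a) is asymmetric. Mapping every world to a single reflexive point • is a surjective bounded morphism, and the reflexive point is not asymmetric (R•• but asymmetry requires ¬R••).
So no modal formula (or set of formulas) defines exactly the asymmetric frames.

Not modally definable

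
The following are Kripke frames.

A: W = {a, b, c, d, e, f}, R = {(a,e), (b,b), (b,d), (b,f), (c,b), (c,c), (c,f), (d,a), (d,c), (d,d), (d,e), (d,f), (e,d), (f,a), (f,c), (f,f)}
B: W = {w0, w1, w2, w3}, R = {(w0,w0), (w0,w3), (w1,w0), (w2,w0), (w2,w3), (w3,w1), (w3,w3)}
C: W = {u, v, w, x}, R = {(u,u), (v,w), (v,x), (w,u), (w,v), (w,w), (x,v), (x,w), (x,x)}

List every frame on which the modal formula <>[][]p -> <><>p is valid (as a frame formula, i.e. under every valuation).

The schema corresponds to a generalized confluence (Geach) condition: forall x forall y (xRy -> exists w (y R^2 w & x R^2 w)).
A: fails — fRa but no w with aR²w and fR²w.
B: condition met.
C: condition met.

B, C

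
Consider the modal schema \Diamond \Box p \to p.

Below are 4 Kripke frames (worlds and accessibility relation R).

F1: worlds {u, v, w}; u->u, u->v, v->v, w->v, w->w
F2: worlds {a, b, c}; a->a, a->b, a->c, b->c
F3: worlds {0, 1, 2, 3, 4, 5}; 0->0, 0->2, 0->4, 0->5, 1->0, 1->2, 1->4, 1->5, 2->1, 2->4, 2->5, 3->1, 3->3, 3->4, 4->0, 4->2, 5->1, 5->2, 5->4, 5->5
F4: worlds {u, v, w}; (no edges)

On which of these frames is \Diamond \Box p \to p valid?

The schema corresponds to a generalized confluence (Geach) condition: \forall x \forall y (xRy \to \exists w (yRw \wedge x = w)).
F1: fails — uRv but no t with vRt and u=t.
F2: fails — aRb but no w with bRw and a=w.
F3: fails — 0R2 but no w with 2Rw and 0=w.
F4: ✓.

F4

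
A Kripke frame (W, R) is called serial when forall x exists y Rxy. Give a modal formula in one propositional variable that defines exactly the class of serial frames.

□ψ → ◇ψ

This is seriality; the standard corresponding axiom is D: □ψ → ◇ψ.
Suppose □ψ→◇ψ is valid. At any x set V(ψ)=W. Then □ψ at x, so ◇ψ at x, so x has a successor.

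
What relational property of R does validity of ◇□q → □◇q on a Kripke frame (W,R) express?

Suppose ◇□q→□◇q is valid. Take Rxy, Rxz and set V(q)={w : Ryw}. Then □q at y so ◇□q at x, so □◇q at x, so ◇q at z, giving w with Rzw and Ryw.
Conversely, on a frame with convergence the schema holds at every world under every valuation.
Frame condition: ∀x ∀y ∀z (Rxy ∧ Rxz → ∃w (Ryw ∧ Rzw)).

convergence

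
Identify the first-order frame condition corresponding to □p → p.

Suppose □p→p is valid. At any x set V(p)={w : Rxw}. Then □p holds at x, so p holds at x, i.e. Rxx.
The converse is a direct semantic check.
Frame condition: ∀x Rxx.

Reflexivity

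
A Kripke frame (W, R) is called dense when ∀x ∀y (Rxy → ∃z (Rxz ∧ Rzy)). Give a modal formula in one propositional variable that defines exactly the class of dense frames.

A defining formula is □□s → □s (the C4 axiom).
Suppose □□s→□s is valid. Take Rxy and set V(s)={w : xR²w}. Then □□s at x, so □s at x, so s at y, i.e. ∃z(Rxz∧Rzy).

□□s → □s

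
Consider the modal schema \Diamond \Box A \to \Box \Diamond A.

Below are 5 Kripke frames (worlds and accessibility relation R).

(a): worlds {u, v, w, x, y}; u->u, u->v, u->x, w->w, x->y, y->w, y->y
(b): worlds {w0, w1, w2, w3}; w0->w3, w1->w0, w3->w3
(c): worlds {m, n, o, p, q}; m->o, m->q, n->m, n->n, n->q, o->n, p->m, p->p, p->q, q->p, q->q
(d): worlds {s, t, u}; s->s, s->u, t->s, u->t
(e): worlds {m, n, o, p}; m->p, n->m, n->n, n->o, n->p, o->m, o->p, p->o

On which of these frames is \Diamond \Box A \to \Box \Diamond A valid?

This is the axiom for convergence; its first-order frame correspondent is \forall x \forall y \forall z (Rxy \wedge Rxz \to \exists w (Ryw \wedge Rzw)).
(a): fails — Ruv and Ruv but v and v have no common successor.
(b): condition met.
(c): fails — Rmo and Rmq but o and q have no common successor.
(d): fails — Rsu and Rss but u and s have no common successor.
(e): fails — Rno and Rnp but o and p have no common successor.
Valid on: (b).

(b)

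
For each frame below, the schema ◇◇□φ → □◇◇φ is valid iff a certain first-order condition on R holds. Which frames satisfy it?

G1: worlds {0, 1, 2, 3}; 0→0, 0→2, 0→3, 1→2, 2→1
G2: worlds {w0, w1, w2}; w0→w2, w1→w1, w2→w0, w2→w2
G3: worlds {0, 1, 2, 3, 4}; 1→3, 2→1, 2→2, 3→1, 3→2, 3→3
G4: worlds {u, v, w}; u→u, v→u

G2, G3, G4

The schema corresponds to a generalized confluence (Geach) condition: ∀x ∀y ∀z ((xR²y ∧ xRz) → ∃w (yRw ∧ zR²w)).
G1: fails — 0R²0, 0R3 but no w with 0Rw and 3R²w.
G2: satisfies the condition.
G3: satisfies the condition.
G4: satisfies the condition.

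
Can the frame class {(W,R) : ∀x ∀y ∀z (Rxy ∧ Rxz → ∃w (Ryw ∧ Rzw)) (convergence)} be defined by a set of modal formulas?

The condition is convergence. A defining modal formula is ◇□q → □◇q.
Suppose ◇□q→□◇q is valid. Take Rxy, Rxz and set V(q)={w : Ryw}. Then □q at y so ◇□q at x, so □◇q at x, so ◇q at z, giving w with Rzw and Ryw.

Yes, by ◇□q → □◇q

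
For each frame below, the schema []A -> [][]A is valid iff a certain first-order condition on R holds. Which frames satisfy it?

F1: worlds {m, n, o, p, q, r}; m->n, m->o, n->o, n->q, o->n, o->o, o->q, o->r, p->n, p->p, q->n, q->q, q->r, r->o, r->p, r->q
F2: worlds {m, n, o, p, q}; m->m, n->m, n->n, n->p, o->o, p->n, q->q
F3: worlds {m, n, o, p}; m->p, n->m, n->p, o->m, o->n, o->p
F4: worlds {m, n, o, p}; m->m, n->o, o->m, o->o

F3

This is the axiom for transitivity; its first-order frame correspondent is forall x forall y forall z (Rxy & Ryz -> Rxz).
F1: fails — Rpn and Rno but not Rpo.
F2: fails — Rpn and Rnm but not Rpm.
F3: satisfies the condition.
F4: fails — Rno and Rom but not Rnm.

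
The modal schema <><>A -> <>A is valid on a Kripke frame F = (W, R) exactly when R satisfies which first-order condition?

This schema is equivalent to the 4 axiom □A → □□A.
Its frame correspondent is transitivity — forall x forall y forall z (Rxy & Ryz -> Rxz).

transitivity: forall x forall y forall z (Rxy & Ryz -> Rxz)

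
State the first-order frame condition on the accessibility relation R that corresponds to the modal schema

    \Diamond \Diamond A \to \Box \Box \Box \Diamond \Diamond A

\forall x \forall y \forall z ((x R^2 y \wedge x R^3 z) \to \exists w (y = w \wedge z R^2 w))

This is a Sahlqvist (Geach-type) schema ◇^2□^0A → □^3◇^2A.
Minimal-valuation argument: fix x; take any y with xR^2y and any z with xR^3z. Set V(A) to the set of worlds R-reachable from y in exactly 0 steps. Then □^0A holds at y, so the antecedent holds at x; validity forces ◇^2A at z, giving a w with zR^2w and yR^0w.
First-order correspondent: \forall x \forall y \forall z ((x R^2 y \wedge x R^3 z) \to \exists w (y = w \wedge z R^2 w)).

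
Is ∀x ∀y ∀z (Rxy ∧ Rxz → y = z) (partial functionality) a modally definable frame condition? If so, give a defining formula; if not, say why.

Yes: it is partial functionality, defined by the CD schema ◇q → □q.
Suppose ◇q→□q is valid. Take Rxy, Rxz and set V(q)={y}. Then ◇q at x, so □q at x, so q at z, i.e. z=y.

Yes, by ◇q → □q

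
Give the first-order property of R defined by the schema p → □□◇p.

∀x ∀z (xR²z → ∃w (x = w ∧ zRw))

This is a Sahlqvist (Geach-type) schema ◇^0□^0p → □^2◇^1p.
First-order correspondent: ∀x ∀z (xR²z → ∃w (x = w ∧ zRw)).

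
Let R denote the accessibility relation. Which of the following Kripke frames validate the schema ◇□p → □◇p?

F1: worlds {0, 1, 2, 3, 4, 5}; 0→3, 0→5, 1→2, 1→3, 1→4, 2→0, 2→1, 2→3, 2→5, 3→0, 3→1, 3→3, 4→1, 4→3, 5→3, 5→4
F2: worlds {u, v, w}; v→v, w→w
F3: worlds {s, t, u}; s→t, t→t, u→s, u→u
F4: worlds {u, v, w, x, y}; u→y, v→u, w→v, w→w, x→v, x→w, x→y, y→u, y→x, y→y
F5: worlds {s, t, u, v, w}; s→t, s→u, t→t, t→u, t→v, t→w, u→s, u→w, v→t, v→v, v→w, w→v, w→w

Frame correspondent (Sahlqvist): ∀x ∀y ∀z (Rxy ∧ Rxz → ∃w (Ryw ∧ Rzw)) — i.e. convergence.
F1: condition met.
F2: condition met.
F3: fails — Rus and Ruu but s and u have no common successor.
F4: fails — Rww and Rwv but w and v have no common successor.
F5: fails — Ruw and Rus but w and s have no common successor.
Valid on: F1, F2.

F1, F2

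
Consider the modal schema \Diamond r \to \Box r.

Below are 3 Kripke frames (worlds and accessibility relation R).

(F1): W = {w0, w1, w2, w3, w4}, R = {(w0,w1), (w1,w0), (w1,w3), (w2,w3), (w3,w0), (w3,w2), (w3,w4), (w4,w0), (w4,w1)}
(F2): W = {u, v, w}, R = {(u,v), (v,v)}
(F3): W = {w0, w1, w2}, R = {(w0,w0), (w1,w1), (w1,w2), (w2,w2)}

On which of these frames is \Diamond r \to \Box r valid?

(F2)

Frame correspondent (Sahlqvist): \forall x \forall y \forall z (Rxy \wedge Rxz \to y = z) — i.e. partial functionality.
(F1): fails — w1 sees both w0 and w3.
(F2): holds.
(F3): fails — w1 sees both w1 and w2.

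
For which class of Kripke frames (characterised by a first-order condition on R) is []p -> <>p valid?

seriality

This is the D axiom.
It corresponds to seriality: forall x exists y Rxy.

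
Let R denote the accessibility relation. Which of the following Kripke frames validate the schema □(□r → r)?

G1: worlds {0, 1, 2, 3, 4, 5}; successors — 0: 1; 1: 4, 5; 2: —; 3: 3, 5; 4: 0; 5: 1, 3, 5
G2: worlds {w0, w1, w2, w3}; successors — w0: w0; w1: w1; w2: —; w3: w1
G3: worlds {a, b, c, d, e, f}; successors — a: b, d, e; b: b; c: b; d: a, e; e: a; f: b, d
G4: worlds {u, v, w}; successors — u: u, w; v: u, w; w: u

The schema corresponds to shift-reflexivity: ∀x ∀y (Rxy → Ryy).
G1: fails — R51 but not R11.
G2: holds.
G3: fails — Rea but not Raa.
G4: fails — Ruw but not Rww.
Valid on: G2.

G2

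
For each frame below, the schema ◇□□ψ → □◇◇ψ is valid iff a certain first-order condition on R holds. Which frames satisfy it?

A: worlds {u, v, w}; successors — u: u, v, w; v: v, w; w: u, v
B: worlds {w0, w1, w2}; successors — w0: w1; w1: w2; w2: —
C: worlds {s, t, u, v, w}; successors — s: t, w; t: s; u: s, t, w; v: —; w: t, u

This is the axiom for a generalized confluence (Geach) condition; its first-order frame correspondent is ∀x ∀y ∀z ((xRy ∧ xRz) → ∃w (yR²w ∧ zR²w)).
A: ✓.
B: fails — w0Rw1, w0Rw1 but no w with w1R²w and w1R²w.
C: ✓.

A, C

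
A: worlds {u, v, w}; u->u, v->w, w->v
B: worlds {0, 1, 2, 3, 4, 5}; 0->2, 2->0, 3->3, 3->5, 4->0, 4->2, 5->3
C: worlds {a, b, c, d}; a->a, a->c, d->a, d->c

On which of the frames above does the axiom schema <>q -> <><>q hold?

C

Frame correspondent (Sahlqvist): forall x forall y (xRy -> exists w (y = w & x R^2 w)) — i.e. a generalized confluence (Geach) condition.
A: fails — vRw but no t with w=t and vR²t.
B: fails — 0R2 but no w with 2=w and 0R²w.
C: ✓.
Valid on: C.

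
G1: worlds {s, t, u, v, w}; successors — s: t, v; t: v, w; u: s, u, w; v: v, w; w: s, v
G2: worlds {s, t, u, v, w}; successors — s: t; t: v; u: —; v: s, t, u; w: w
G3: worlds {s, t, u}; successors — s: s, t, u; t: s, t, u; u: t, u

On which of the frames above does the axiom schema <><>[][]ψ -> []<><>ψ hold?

G1, G3

This is the axiom for a generalized confluence (Geach) condition; its first-order frame correspondent is forall x forall y forall z ((x R^2 y & xRz) -> exists w (y R^2 w & z R^2 w)).
G1: holds.
G2: fails — tR²u, tRv but no w* with uR²w* and vR²w*.
G3: holds.
Valid on: G1, G3.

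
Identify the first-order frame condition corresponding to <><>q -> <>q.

transitivity

This is a form of the 4 axiom.
Its frame correspondent is transitivity — forall x forall y forall z (Rxy & Ryz -> Rxz).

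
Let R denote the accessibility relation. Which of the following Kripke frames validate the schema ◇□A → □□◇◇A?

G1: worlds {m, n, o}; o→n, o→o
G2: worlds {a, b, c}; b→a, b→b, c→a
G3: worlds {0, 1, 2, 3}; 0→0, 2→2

G3

The schema corresponds to a generalized confluence (Geach) condition: ∀x ∀y ∀z ((xRy ∧ xR²z) → ∃w (yRw ∧ zR²w)).
G1: fails — oRn, oR²n but no w with nRw and nR²w.
G2: fails — bRa, bR²a but no w with aRw and aR²w.
G3: condition met.
Valid on: G3.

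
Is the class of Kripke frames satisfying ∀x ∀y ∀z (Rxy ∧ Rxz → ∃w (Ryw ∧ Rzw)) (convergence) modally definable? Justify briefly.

Yes: it is convergence, defined by the .2 schema ◇□q → □◇q.

Yes — defined by ◇□q → □◇q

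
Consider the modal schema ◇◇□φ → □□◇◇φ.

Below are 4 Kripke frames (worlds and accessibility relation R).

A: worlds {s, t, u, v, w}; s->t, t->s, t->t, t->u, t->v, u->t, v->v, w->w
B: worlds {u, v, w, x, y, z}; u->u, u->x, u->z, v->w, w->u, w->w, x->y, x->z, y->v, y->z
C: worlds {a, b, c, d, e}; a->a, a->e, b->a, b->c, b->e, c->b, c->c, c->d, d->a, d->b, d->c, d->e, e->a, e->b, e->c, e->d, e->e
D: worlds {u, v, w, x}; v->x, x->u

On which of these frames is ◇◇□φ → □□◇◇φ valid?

Frame correspondent (Sahlqvist): ∀x ∀y ∀z ((xR²y ∧ xR²z) → ∃w (yRw ∧ zR²w)) — i.e. a generalized confluence (Geach) condition.
A: fails — sR²s, sR²v but no w* with sRw* and vR²w*.
B: fails — uR²u, uR²y but no t with uRt and yR²t.
C: ✓.
D: fails — vR²u, vR²u but no t with uRt and uR²t.

C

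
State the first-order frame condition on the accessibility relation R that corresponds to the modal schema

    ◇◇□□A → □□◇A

This is a Sahlqvist (Geach-type) schema ◇^2□^2A → □^2◇^1A.
Minimal-valuation argument: fix x; take any y with xR^2y and any z with xR^2z. Set V(A) to the set of worlds R-reachable from y in exactly 2 steps. Then □^2A holds at y, so the antecedent holds at x; validity forces ◇^1A at z, giving a w with zR^1w and yR^2w.
First-order correspondent: ∀x ∀y ∀z ((xR²y ∧ xR²z) → ∃w (yR²w ∧ zRw)).

∀x ∀y ∀z ((xR²y ∧ xR²z) → ∃w (yR²w ∧ zRw))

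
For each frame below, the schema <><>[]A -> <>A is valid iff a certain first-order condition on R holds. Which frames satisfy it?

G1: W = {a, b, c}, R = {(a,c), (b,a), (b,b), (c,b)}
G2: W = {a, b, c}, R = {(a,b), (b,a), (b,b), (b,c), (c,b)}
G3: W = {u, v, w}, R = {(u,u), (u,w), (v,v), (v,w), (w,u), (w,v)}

Frame correspondent (Sahlqvist): forall x forall y (x R^2 y -> exists w (yRw & xRw)) — i.e. a generalized confluence (Geach) condition.
G1: fails — aR²b but no w with bRw and aRw.
G2: ✓.
G3: ✓.

G2, G3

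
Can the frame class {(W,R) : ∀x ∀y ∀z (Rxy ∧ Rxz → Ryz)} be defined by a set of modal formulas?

Yes: it is the Euclidean property, defined by the 5 schema ◇q → □◇q.
Suppose ◇q→□◇q is valid. Take Rxy, Rxz and set V(q)={y}. Then ◇q at x, so □◇q at x, so ◇q at z, so some w with Rzw has q; w=y, i.e. Rzy. By symmetry of the argument, Ryz.

Yes, by ◇q → □◇q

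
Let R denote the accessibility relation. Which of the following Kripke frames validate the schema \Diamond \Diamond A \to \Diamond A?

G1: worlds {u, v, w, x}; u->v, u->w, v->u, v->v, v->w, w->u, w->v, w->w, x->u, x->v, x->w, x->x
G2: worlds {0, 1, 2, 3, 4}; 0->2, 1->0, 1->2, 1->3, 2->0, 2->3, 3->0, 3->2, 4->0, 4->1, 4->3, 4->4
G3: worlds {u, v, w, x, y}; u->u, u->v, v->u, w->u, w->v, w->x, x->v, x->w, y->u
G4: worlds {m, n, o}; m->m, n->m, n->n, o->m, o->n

G4

This is the axiom for a generalized confluence (Geach) condition; its first-order frame correspondent is \forall x \forall y (x R^2 y \to \exists w (y = w \wedge xRw)).
G1: fails — uR²u but no t with u=t and uRt.
G2: fails — 0R²0 but no w with 0=w and 0Rw.
G3: fails — vR²v but no t with v=t and vRt.
G4: ✓.
Valid on: G4.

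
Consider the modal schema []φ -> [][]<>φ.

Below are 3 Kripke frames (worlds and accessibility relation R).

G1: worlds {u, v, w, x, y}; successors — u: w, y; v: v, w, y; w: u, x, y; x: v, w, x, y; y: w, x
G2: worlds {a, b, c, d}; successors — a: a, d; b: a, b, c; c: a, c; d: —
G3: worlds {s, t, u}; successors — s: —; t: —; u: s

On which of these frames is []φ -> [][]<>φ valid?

G1, G3

The schema corresponds to a generalized confluence (Geach) condition: forall x forall z (x R^2 z -> exists w (xRw & zRw)).
G1: condition met.
G2: fails — aR²d but no w with aRw and dRw.
G3: condition met.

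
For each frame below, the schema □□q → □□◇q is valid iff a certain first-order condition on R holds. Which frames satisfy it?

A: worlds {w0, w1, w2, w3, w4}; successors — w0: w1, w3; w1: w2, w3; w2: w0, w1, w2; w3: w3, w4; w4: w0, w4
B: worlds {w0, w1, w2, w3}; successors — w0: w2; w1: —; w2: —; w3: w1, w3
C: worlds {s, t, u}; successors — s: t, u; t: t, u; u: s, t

Frame correspondent (Sahlqvist): ∀x ∀z (xR²z → ∃w (xR²w ∧ zRw)) — i.e. a generalized confluence (Geach) condition.
A: satisfies the condition.
B: fails — w3R²w1 but no w with w3R²w and w1Rw.
C: satisfies the condition.

A, C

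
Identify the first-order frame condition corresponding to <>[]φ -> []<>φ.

Suppose ◇□φ→□◇φ is valid. Take Rxy, Rxz and set V(φ)={w : Ryw}. Then □φ at y so ◇□φ at x, so □◇φ at x, so ◇φ at z, giving w with Rzw and Ryw.
The converse is a direct semantic check.
So the correspondent is convergence.

convergence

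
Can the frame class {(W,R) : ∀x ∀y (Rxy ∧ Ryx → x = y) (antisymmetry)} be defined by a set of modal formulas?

Any modally definable frame class is closed under surjective bounded morphisms.
The 6-cycle (worlds a,b,c,d,e,f with a→b→c→d→e→f→a) is antisymmetric. Sending even-indexed worlds to • and odd-indexed worlds to ∘ is a surjective bounded morphism onto the two-world frame with •↔∘, which is not antisymmetric.
Hence antisymmetry is not modally definable.

Not modally definable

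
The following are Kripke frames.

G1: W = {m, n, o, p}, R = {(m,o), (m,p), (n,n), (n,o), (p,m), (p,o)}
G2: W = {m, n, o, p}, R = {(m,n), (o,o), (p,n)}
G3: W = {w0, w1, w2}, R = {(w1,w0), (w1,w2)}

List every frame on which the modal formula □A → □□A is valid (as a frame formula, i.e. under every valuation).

This is the axiom for transitivity; its first-order frame correspondent is ∀x ∀y ∀z (Rxy ∧ Ryz → Rxz).
G1: fails — Rpm and Rmp but not Rpp.
G2: condition met.
G3: condition met.
Valid on: G2, G3.

G2, G3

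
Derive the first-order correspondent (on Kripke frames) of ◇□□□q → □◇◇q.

∀x ∀y ∀z ((xRy ∧ xRz) → ∃w (yR³w ∧ zR²w))

This is a Sahlqvist (Geach-type) schema ◇^1□^3q → □^1◇^2q.
Minimal-valuation argument: fix x; take any y with xR^1y and any z with xR^1z. Set V(q) to the set of worlds R-reachable from y in exactly 3 steps. Then □^3q holds at y, so the antecedent holds at x; validity forces ◇^2q at z, giving a w with zR^2w and yR^3w.
First-order correspondent: ∀x ∀y ∀z ((xRy ∧ xRz) → ∃w (yR³w ∧ zR²w)).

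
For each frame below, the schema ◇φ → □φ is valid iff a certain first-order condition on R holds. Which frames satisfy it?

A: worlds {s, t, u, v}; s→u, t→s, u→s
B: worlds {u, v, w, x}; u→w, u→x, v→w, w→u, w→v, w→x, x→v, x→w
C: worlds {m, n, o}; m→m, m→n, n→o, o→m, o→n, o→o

This is the axiom for partial functionality; its first-order frame correspondent is ∀x ∀y ∀z (Rxy ∧ Rxz → y = z).
A: ✓.
B: fails — u sees both w and x.
C: fails — m sees both m and n.
Valid on: A.

A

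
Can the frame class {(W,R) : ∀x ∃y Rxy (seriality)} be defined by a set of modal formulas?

This is a Sahlqvist condition; the D axiom □r → ◇r defines it.
Suppose □r→◇r is valid. At any x set V(r)=W. Then □r at x, so ◇r at x, so x has a successor.

Definable; □r → ◇r defines it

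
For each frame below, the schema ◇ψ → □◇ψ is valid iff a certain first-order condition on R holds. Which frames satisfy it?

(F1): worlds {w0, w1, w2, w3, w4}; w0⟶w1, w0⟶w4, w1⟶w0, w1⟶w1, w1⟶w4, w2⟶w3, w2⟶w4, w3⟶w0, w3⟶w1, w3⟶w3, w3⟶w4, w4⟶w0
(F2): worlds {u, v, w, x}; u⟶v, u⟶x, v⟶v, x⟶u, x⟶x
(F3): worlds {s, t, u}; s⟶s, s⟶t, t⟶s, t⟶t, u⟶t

Frame correspondent (Sahlqvist): ∀x ∀y ∀z (Rxy ∧ Rxz → Ryz) — i.e. the Euclidean property.
(F1): fails — Rw0w4 and Rw0w4 but not Rw4w4.
(F2): fails — Ruv and Rux but not Rvx.
(F3): condition met.

(F3)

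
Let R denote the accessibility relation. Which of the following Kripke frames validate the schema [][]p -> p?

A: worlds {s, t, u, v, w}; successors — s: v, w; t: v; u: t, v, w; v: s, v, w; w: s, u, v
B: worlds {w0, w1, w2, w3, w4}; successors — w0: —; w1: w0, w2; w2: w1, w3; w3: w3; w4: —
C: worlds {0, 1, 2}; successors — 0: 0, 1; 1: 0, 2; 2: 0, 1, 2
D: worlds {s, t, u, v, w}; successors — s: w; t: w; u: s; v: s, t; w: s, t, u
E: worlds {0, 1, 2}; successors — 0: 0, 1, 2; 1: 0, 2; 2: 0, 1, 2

Frame correspondent (Sahlqvist): forall x exists w (x R^2 w & x = w) — i.e. a generalized confluence (Geach) condition.
A: fails — at t but no w* with tR²w* and t=w*.
B: fails — at w0 but no w with w0R²w and w0=w.
C: holds.
D: fails — at u but no w* with uR²w* and u=w*.
E: holds.

C, E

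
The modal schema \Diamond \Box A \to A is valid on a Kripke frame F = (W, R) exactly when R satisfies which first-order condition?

This schema is equivalent to the B axiom A → □◇A.
Its frame correspondent is symmetry — \forall x \forall y (Rxy \to Ryx).

symmetry: \forall x \forall y (Rxy \to Ryx)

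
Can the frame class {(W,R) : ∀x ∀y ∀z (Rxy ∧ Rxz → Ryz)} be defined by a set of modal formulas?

This is a Sahlqvist condition; the 5 axiom ◇r → □◇r defines it.
Suppose ◇r→□◇r is valid. Take Rxy, Rxz and set V(r)={y}. Then ◇r at x, so □◇r at x, so ◇r at z, so some w with Rzw has r; w=y, i.e. Rzy. By symmetry of the argument, Ryz.

Definable; ◇r → □◇r defines it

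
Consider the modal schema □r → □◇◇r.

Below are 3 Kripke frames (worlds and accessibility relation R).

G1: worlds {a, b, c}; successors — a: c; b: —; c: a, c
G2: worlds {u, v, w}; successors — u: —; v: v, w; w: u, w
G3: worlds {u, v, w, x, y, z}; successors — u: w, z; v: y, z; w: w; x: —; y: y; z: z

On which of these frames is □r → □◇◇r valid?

The schema corresponds to a generalized confluence (Geach) condition: ∀x ∀z (xRz → ∃w (xRw ∧ zR²w)).
G1: ✓.
G2: fails — wRu but no t with wRt and uR²t.
G3: ✓.

G1, G3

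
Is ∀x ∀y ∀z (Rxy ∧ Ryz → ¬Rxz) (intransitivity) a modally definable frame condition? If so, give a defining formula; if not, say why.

Modal frame validity is preserved under surjective bounded morphisms.
The 3-cycle (worlds s,t,u with s→t→u→s) is intransitive. Mapping every world to a single reflexive point • is a surjective bounded morphism; the reflexive point is not intransitive (R••∧R•• but R••).
So no modal formula (or set of formulas) defines exactly the intransitive frames.

No — not modally definable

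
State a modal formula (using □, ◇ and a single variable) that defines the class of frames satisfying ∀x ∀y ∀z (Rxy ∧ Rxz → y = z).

◇r → □r

A defining formula is ◇r → □r (the CD axiom).
Suppose ◇r→□r is valid. Take Rxy, Rxz and set V(r)={y}. Then ◇r at x, so □r at x, so r at z, i.e. z=y.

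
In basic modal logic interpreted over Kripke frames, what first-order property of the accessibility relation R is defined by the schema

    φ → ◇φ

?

Replacing φ by ¬φ and contraposing gives the equivalent schema □φ → φ.
Suppose □φ→φ is valid. At any x set V(φ)={w : Rxw}. Then □φ holds at x, so φ holds at x, i.e. Rxx.
The converse is a direct semantic check.
Frame condition: ∀x Rxx.

Reflexivity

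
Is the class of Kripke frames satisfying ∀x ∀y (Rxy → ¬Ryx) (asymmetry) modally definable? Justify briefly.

Not definable by any modal formula

If a class were modally definable it would be closed under surjective bounded morphisms (Goldblatt–Thomason).
The 3-cycle (worlds w0,w1,w2 with w0→w1→w2→w0) is asymmetric. Mapping every world to a single reflexive point • is a surjective bounded morphism, and the reflexive point is not asymmetric (R•• but asymmetry requires ¬R••).
So no modal formula (or set of formulas) defines exactly the asymmetric frames.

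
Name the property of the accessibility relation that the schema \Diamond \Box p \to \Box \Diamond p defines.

Suppose ◇□p→□◇p is valid. Take Rxy, Rxz and set V(p)={w : Ryw}. Then □p at y so ◇□p at x, so □◇p at x, so ◇p at z, giving w with Rzw and Ryw.
Conversely, on a frame with convergence the schema holds at every world under every valuation.
So the correspondent is convergence.

convergence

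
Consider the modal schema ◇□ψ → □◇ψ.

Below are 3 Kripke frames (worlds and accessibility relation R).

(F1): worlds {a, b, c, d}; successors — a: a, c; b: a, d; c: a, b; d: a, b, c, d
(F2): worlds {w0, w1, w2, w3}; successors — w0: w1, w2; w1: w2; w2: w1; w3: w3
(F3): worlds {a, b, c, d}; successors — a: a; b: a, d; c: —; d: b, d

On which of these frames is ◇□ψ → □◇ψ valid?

Frame correspondent (Sahlqvist): ∀x ∀y ∀z (Rxy ∧ Rxz → ∃w (Ryw ∧ Rzw)) — i.e. convergence.
(F1): satisfies the condition.
(F2): fails — Rw0w1 and Rw0w2 but w1 and w2 have no common successor.
(F3): fails — Rba and Rbd but a and d have no common successor.
Valid on: (F1).

(F1)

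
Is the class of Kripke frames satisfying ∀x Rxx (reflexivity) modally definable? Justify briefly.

Yes: it is reflexivity, defined by the T schema □q → q.
Suppose □q→q is valid. At any x set V(q)={w : Rxw}. Then □q holds at x, so q holds at x, i.e. Rxx.

Yes — defined by □q → q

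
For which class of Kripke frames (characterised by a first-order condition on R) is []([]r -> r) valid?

Suppose □(□r→r) is valid. Take Rxy and set V(r)={w : Ryw}. Then at y, □r holds; since □(□r→r) at x, □r→r at y, so r at y, i.e. Ryy.
Conversely, any frame satisfying forall x forall y (Rxy -> Ryy) validates the schema.
So the correspondent is shift-reflexivity.

shift-reflexivity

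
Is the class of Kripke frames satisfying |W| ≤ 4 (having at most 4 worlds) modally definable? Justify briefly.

No — not modally definable

If a class were modally definable it would be closed under disjoint unions (Goldblatt–Thomason).
Any modal formula valid on each of 5 disjoint one-world frames is valid on their disjoint union (validity is preserved under disjoint unions). Each one-world frame has |W|=1≤4, but the union has |W|=5.
Hence having at most 4 worlds is not modally definable.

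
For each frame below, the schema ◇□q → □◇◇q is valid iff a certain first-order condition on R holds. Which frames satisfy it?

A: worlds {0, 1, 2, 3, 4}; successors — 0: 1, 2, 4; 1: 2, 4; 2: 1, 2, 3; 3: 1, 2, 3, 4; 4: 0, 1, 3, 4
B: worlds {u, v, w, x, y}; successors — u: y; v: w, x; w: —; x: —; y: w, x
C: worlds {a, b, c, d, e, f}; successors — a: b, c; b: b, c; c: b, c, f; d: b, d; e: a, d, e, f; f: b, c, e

This is the axiom for a generalized confluence (Geach) condition; its first-order frame correspondent is ∀x ∀y ∀z ((xRy ∧ xRz) → ∃w (yRw ∧ zR²w)).
A: satisfies the condition.
B: fails — uRy, uRy but no t with yRt and yR²t.
C: satisfies the condition.

A, C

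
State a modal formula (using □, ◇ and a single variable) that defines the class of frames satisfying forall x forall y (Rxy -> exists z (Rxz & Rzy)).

The condition is density. The C4 schema □□ψ → □ψ defines it.
Suppose □□ψ→□ψ is valid. Take Rxy and set V(ψ)={w : xR²w}. Then □□ψ at x, so □ψ at x, so ψ at y, i.e. ∃z(Rxz∧Rzy).

□□ψ → □ψ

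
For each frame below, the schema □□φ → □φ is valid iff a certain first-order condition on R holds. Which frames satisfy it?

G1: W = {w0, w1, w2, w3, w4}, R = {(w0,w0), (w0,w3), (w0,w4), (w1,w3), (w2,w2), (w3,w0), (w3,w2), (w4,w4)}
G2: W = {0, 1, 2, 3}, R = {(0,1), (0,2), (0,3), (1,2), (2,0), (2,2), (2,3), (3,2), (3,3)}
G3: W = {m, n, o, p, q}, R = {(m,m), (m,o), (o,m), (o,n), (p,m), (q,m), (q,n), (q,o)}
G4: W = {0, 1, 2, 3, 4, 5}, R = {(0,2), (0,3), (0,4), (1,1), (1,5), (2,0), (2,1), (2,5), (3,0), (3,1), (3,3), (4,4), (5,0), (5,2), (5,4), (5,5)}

This is the axiom for density; its first-order frame correspondent is ∀x ∀y (Rxy → ∃z (Rxz ∧ Rzy)).
G1: fails — Rw1w3 but no z with Rw1z and Rzw3.
G2: fails — R01 but no z with R0z and Rz1.
G3: fails — Ron but no z with Roz and Rzn.
G4: fails — R02 but no z with R0z and Rz2.
Valid on no frame.

none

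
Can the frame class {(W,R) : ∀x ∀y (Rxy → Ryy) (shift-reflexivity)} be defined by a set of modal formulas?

Yes, by □(□q → q)

This is a Sahlqvist condition; the T□ axiom □(□q → q) defines it.
Suppose □(□q→q) is valid. Take Rxy and set V(q)={w : Ryw}. Then at y, □q holds; since □(□q→q) at x, □q→q at y, so q at y, i.e. Ryy.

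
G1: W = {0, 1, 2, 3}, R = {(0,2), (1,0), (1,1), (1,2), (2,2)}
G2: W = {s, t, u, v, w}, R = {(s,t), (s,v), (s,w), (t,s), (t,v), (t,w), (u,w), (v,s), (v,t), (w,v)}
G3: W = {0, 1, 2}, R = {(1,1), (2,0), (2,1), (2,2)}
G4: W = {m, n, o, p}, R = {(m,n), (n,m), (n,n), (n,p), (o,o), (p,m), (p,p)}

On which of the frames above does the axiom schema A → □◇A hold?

This is the axiom for symmetry; its first-order frame correspondent is ∀x ∀y (Rxy → Ryx).
G1: fails — R10 but not R01.
G2: fails — Ruw but not Rwu.
G3: fails — R20 but not R02.
G4: fails — Rpm but not Rmp.

none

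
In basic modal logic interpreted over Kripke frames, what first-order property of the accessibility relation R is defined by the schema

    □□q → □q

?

density: ∀x ∀y (Rxy → ∃z (Rxz ∧ Rzy))

Suppose □□q→□q is valid. Take Rxy and set V(q)={w : xR²w}. Then □□q at x, so □q at x, so q at y, i.e. ∃z(Rxz∧Rzy).
Conversely, any frame satisfying ∀x ∀y (Rxy → ∃z (Rxz ∧ Rzy)) validates the schema.
So the correspondent is density.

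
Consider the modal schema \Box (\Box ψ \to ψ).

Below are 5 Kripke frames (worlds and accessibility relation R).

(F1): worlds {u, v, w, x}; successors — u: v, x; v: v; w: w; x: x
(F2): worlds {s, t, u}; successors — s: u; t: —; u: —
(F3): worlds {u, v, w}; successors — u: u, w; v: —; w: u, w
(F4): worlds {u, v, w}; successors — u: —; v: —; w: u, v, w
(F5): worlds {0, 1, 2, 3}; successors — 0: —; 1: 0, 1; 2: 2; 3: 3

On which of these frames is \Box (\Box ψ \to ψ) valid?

(F1), (F3)

Frame correspondent (Sahlqvist): \forall x \forall y (Rxy \to Ryy) — i.e. shift-reflexivity.
(F1): ✓.
(F2): fails — Rsu but not Ruu.
(F3): ✓.
(F4): fails — Rwu but not Ruu.
(F5): fails — R10 but not R00.
Valid on: (F1), (F3).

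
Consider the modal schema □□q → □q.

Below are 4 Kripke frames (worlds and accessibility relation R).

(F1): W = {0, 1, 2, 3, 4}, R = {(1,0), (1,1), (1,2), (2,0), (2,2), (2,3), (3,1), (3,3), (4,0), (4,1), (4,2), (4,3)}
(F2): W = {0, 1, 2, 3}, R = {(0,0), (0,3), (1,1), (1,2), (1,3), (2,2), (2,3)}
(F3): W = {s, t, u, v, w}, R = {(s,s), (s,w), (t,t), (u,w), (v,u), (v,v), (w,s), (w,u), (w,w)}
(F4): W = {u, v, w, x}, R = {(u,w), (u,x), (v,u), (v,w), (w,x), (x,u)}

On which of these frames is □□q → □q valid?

The schema corresponds to density: ∀x ∀y (Rxy → ∃z (Rxz ∧ Rzy)).
(F1): holds.
(F2): holds.
(F3): holds.
(F4): fails — Ruw but no z with Ruz and Rzw.
Valid on: (F1), (F2), (F3).

(F1), (F2), (F3)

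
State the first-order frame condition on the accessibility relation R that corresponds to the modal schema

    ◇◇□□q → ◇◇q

This is a Sahlqvist (Geach-type) schema ◇^2□^2q → □^0◇^2q.
Minimal-valuation argument: fix x; take any y with xR^2y and any z with xR^0z. Set V(q) to the set of worlds R-reachable from y in exactly 2 steps. Then □^2q holds at y, so the antecedent holds at x; validity forces ◇^2q at z, giving a w with zR^2w and yR^2w.
First-order correspondent: ∀x ∀y (xR²y → ∃w (yR²w ∧ xR²w)).

∀x ∀y (xR²y → ∃w (yR²w ∧ xR²w))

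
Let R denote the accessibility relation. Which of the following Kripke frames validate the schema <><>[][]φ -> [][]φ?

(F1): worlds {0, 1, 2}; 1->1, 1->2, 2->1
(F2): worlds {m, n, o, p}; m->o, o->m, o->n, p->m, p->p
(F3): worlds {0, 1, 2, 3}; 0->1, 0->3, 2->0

(F1)

This is the axiom for a generalized confluence (Geach) condition; its first-order frame correspondent is forall x forall y forall z ((x R^2 y & x R^2 z) -> exists w (y R^2 w & z = w)).
(F1): ✓.
(F2): fails — mR²n, mR²m but no w with nR²w and m=w.
(F3): fails — 2R²1, 2R²1 but no w with 1R²w and 1=w.
Valid on: (F1).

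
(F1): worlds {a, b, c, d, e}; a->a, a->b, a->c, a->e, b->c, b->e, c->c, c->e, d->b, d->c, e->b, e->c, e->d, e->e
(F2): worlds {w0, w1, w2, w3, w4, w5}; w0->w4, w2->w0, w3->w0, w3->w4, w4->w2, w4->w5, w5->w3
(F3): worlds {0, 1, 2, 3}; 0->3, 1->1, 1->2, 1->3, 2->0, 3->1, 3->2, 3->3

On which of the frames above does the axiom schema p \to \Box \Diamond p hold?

none

Frame correspondent (Sahlqvist): \forall x \forall y (Rxy \to Ryx) — i.e. symmetry.
(F1): fails — Rbc but not Rcb.
(F2): fails — Rw0w4 but not Rw4w0.
(F3): fails — R32 but not R23.
Valid on no frame.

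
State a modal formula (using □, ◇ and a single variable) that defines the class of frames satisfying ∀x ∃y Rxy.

□q → ◇q

This is seriality; the standard corresponding axiom is D: □q → ◇q.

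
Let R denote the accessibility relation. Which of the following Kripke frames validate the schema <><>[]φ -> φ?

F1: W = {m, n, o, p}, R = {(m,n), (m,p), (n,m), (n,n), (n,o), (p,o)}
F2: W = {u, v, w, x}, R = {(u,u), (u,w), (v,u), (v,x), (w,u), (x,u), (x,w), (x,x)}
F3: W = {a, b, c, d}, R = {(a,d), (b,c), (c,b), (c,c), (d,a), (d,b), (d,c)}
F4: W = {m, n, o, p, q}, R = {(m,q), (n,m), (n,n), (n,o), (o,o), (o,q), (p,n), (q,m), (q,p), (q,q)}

Frame correspondent (Sahlqvist): forall x forall y (x R^2 y -> exists w (yRw & x = w)) — i.e. a generalized confluence (Geach) condition.
F1: fails — mR²m but no w with mRw and m=w.
F2: fails — vR²u but no t with uRt and v=t.
F3: fails — aR²a but no w with aRw and a=w.
F4: fails — mR²m but no w with mRw and m=w.

none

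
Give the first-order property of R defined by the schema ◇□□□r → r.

This is a Sahlqvist (Geach-type) schema ◇^1□^3r → □^0◇^0r.
First-order correspondent: ∀x ∀y (xRy → ∃w (yR³w ∧ x = w)).

∀x ∀y (xRy → ∃w (yR³w ∧ x = w))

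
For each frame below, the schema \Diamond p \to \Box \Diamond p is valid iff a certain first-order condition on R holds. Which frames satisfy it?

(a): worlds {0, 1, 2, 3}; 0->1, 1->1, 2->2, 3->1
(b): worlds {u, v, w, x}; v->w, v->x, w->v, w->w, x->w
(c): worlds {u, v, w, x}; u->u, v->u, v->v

Frame correspondent (Sahlqvist): \forall x \forall y \forall z (Rxy \wedge Rxz \to Ryz) — i.e. the Euclidean property.
(a): ✓.
(b): fails — Rvw and Rvx but not Rwx.
(c): fails — Rvu and Rvv but not Ruv.

(a)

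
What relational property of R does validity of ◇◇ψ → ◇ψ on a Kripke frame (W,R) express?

transitivity: ∀x ∀y ∀z (Rxy ∧ Ryz → Rxz)

This is frame-equivalent to □ψ → □□ψ (substitute ¬ψ for ψ and contrapose).
Suppose □ψ→□□ψ is valid. Take Rxy, Ryz and set V(ψ)={w : Rxw}. Then □ψ at x, so □□ψ at x, so □ψ at y, so ψ at z, i.e. Rxz.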